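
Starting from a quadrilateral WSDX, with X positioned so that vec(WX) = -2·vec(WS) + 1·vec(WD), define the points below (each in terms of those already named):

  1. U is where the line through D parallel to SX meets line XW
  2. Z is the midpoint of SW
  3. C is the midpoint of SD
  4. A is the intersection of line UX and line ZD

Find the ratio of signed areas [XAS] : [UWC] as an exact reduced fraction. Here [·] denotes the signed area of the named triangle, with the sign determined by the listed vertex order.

Assign W = (0, 0), S = (1, 0), D = (0, 1), X = (-2, 1) — the answer is frame-independent, so this choice is without loss of generality.
1. U is where the line through D parallel to SX meets line XW ⇒ U = (-6, 3)
2. Z is the midpoint of SW ⇒ Z = (1/2, 0)
3. C is the midpoint of SD ⇒ C = (1/2, 1/2)
4. A is the intersection of line UX and line ZD ⇒ A = (2/3, -1/3)
2·[XAS] = 4/3, 2·[UWC] = 9/2
[XAS]:[UWC] = 4/3:9/2 = 8/27

[XAS]:[UWC] = 8/27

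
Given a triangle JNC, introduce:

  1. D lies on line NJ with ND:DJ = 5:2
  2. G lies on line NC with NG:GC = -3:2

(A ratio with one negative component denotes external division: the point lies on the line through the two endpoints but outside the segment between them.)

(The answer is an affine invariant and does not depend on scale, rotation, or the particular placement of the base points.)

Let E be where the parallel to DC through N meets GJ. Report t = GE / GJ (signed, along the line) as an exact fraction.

t = 15/8

Choose coordinates J = (0, 0), N = (1, 0), C = (0, 1).
1. D lies on line NJ with ND:DJ = 5:2 ⇒ D = (2/7, 0)
2. G lies on line NC with NG:GC = -3:2 ⇒ G = (-2, 3)
through N parallel to DC: direction (-2/7, 1); meets GJ at E = (7/4, -21/8)
E = G + t·(J−G) with t = 15/8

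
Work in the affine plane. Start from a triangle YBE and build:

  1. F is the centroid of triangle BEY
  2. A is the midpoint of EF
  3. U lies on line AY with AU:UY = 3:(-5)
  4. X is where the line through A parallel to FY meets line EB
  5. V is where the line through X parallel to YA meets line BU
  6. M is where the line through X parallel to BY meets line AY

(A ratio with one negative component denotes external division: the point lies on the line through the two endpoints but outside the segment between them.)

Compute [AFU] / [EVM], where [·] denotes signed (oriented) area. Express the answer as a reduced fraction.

Set Y = (0, 0), B = (1, 0), E = (0, 1); any affine frame gives the same invariant.
1. F is the centroid of triangle BEY ⇒ F = (1/3, 1/3)
2. A is the midpoint of EF ⇒ A = (1/6, 2/3)
3. U lies on line AY with AU:UY = 3:(-5) ⇒ U = (5/12, 5/3)
4. X is where the line through A parallel to FY meets line EB ⇒ X = (1/4, 3/4)
5. V is where the line through X parallel to YA meets line BU ⇒ V = (29/64, 25/16)
6. M is where the line through X parallel to BY meets line AY ⇒ M = (3/16, 3/4)
2·[AFU] = 1/4, 2·[EVM] = -7/32
[AFU]:[EVM] = 1/4:-7/32 = -8/7

[AFU]:[EVM] = -8/7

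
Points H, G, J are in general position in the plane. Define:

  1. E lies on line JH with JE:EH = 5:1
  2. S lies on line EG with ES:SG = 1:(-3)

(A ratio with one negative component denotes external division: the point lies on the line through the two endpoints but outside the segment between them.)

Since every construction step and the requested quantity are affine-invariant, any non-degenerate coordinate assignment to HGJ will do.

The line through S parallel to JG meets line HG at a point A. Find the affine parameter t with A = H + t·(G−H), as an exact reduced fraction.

t = -1/4

Choose coordinates H = (0, 0), G = (1, 0), J = (0, 1).
1. E lies on line JH with JE:EH = 5:1 ⇒ E = (0, 1/6)
2. S lies on line EG with ES:SG = 1:(-3) ⇒ S = (-1/2, 1/4)
through S parallel to JG: direction (1, -1); meets HG at A = (-1/4, 0)
A = H + t·(G−H) with t = -1/4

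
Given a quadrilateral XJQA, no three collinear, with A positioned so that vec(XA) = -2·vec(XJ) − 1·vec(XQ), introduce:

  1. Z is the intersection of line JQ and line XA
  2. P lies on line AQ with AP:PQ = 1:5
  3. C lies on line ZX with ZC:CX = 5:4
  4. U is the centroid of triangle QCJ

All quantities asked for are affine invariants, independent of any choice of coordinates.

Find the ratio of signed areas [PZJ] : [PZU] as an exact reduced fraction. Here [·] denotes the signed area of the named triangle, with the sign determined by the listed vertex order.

[PZJ]:[PZU] = -54/17

Work in coordinates with X = (0, 0), J = (1, 0), Q = (0, 1), A = (-2, -1).
1. Z is the intersection of line JQ and line XA ⇒ Z = (2/3, 1/3)
2. P lies on line AQ with AP:PQ = 1:5 ⇒ P = (-5/3, -2/3)
3. C lies on line ZX with ZC:CX = 5:4 ⇒ C = (8/27, 4/27)
4. U is the centroid of triangle QCJ ⇒ U = (35/81, 31/81)
2·[PZJ] = -10/9, 2·[PZU] = 85/243
[PZJ]:[PZU] = -10/9:85/243 = -54/17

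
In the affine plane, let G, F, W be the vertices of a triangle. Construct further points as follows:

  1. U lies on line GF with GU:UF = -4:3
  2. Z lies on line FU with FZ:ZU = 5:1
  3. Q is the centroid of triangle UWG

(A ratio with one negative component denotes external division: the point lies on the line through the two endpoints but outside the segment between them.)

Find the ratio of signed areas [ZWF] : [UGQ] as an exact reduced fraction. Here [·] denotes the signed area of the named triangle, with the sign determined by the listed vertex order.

[ZWF]:[UGQ] = -15/8

Set G = (0, 0), F = (1, 0), W = (0, 1); any affine frame gives the same invariant.
1. U lies on line GF with GU:UF = -4:3 ⇒ U = (4, 0)
2. Z lies on line FU with FZ:ZU = 5:1 ⇒ Z = (7/2, 0)
3. Q is the centroid of triangle UWG ⇒ Q = (4/3, 1/3)
2·[ZWF] = 5/2, 2·[UGQ] = -4/3
[ZWF]:[UGQ] = 5/2:-4/3 = -15/8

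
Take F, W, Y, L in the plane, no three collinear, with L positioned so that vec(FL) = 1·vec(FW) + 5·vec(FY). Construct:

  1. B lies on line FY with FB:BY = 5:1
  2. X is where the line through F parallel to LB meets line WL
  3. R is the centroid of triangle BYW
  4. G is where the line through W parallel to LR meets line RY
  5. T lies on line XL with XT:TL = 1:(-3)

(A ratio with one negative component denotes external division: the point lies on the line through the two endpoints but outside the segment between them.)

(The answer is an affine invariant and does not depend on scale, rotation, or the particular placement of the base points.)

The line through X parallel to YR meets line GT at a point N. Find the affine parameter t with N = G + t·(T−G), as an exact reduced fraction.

t = 52/47

Choose coordinates F = (0, 0), W = (1, 0), Y = (0, 1), L = (1, 5).
1. B lies on line FY with FB:BY = 5:1 ⇒ B = (0, 5/6)
2. X is where the line through F parallel to LB meets line WL ⇒ X = (1, 25/6)
3. R is the centroid of triangle BYW ⇒ R = (1/3, 11/18)
4. G is where the line through W parallel to LR meets line RY ⇒ G = (91/93, -79/558)
5. T lies on line XL with XT:TL = 1:(-3) ⇒ T = (1, 15/4)
through X parallel to YR: direction (1/3, -7/18); meets GT at N = (4381/4371, 109205/26226)
N = G + t·(T−G) with t = 52/47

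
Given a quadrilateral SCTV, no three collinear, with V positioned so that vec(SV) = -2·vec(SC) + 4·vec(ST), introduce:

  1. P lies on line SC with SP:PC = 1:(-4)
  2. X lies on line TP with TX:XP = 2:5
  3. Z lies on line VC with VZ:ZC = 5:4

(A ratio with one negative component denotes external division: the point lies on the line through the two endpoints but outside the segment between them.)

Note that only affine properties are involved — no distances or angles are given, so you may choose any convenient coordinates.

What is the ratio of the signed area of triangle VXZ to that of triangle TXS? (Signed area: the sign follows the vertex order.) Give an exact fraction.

Set S = (0, 0), C = (1, 0), T = (0, 1), V = (-2, 4); any affine frame gives the same invariant.
1. P lies on line SC with SP:PC = 1:(-4) ⇒ P = (-1/3, 0)
2. X lies on line TP with TX:XP = 2:5 ⇒ X = (-2/21, 5/7)
3. Z lies on line VC with VZ:ZC = 5:4 ⇒ Z = (-1/3, 16/9)
2·[VXZ] = 235/189, 2·[TXS] = 2/21
[VXZ]:[TXS] = 235/189:2/21 = 235/18

[VXZ]:[TXS] = 235/18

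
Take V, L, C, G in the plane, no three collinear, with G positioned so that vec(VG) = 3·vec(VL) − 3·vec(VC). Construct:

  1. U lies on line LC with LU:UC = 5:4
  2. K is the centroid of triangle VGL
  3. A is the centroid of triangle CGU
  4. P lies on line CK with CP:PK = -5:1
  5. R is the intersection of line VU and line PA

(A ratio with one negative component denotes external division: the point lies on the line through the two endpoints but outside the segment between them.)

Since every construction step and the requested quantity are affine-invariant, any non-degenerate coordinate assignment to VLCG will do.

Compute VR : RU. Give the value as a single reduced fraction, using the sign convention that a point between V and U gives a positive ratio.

VR:RU = -149/29

Work in coordinates with V = (0, 0), L = (1, 0), C = (0, 1), G = (3, -3).
1. U lies on line LC with LU:UC = 5:4 ⇒ U = (4/9, 5/9)
2. K is the centroid of triangle VGL ⇒ K = (4/3, -1)
3. A is the centroid of triangle CGU ⇒ A = (31/27, -13/27)
4. P lies on line CK with CP:PK = -5:1 ⇒ P = (5/3, -3/2)
5. R is the intersection of line VU and line PA ⇒ R = (149/270, 149/216)
R = V + t·(U−V) with t = 149/120, so VR:RU = t:(1−t) = 149/120:-29/120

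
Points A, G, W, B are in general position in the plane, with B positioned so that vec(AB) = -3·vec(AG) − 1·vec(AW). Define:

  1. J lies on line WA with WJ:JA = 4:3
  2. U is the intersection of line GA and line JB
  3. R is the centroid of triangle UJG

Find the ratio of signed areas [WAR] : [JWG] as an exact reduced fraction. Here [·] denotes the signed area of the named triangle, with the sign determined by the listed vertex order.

Work in coordinates with A = (0, 0), G = (1, 0), W = (0, 1), B = (-3, -1).
1. J lies on line WA with WJ:JA = 4:3 ⇒ J = (0, 3/7)
2. U is the intersection of line GA and line JB ⇒ U = (-9/10, 0)
3. R is the centroid of triangle UJG ⇒ R = (1/30, 1/7)
2·[WAR] = 1/30, 2·[JWG] = -4/7
[WAR]:[JWG] = 1/30:-4/7 = -7/120

[WAR]:[JWG] = -7/120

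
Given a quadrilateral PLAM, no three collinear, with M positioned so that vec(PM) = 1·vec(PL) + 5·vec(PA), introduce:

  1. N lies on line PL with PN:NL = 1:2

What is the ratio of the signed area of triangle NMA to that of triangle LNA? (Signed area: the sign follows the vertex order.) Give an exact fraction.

[NMA]:[LNA] = -7/2

Set P = (0, 0), L = (1, 0), A = (0, 1), M = (1, 5); any affine frame gives the same invariant.
1. N lies on line PL with PN:NL = 1:2 ⇒ N = (1/3, 0)
2·[NMA] = 7/3, 2·[LNA] = -2/3
[NMA]:[LNA] = 7/3:-2/3 = -7/2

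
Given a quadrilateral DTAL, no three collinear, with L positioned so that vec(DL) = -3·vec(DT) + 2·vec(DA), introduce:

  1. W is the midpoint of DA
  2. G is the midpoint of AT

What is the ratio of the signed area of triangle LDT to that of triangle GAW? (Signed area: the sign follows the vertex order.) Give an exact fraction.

Assign D = (0, 0), T = (1, 0), A = (0, 1), L = (-3, 2) — the answer is frame-independent, so this choice is without loss of generality.
1. W is the midpoint of DA ⇒ W = (0, 1/2)
2. G is the midpoint of AT ⇒ G = (1/2, 1/2)
2·[LDT] = 2, 2·[GAW] = 1/4
[LDT]:[GAW] = 2:1/4 = 8

[LDT]:[GAW] = 8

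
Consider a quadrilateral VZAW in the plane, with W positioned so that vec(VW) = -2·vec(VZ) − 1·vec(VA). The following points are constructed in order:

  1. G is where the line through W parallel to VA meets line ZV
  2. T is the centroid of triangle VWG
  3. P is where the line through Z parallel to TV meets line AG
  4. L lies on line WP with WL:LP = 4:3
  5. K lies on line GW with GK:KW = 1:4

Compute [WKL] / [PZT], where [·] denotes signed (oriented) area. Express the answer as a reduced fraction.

[WKL]:[PZT] = 32/35

Choose coordinates V = (0, 0), Z = (1, 0), A = (0, 1), W = (-2, -1).
1. G is where the line through W parallel to VA meets line ZV ⇒ G = (-2, 0)
2. T is the centroid of triangle VWG ⇒ T = (-4/3, -1/3)
3. P is where the line through Z parallel to TV meets line AG ⇒ P = (-5, -3/2)
4. L lies on line WP with WL:LP = 4:3 ⇒ L = (-26/7, -9/7)
5. K lies on line GW with GK:KW = 1:4 ⇒ K = (-2, -1/5)
2·[WKL] = 48/35, 2·[PZT] = 3/2
[WKL]:[PZT] = 48/35:3/2 = 32/35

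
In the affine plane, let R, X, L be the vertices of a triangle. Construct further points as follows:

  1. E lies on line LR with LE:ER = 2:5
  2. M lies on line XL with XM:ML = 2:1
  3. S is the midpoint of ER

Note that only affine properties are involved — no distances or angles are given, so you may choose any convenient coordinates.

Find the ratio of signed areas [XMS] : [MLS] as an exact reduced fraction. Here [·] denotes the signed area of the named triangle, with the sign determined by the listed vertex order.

[XMS]:[MLS] = 2

Set R = (0, 0), X = (1, 0), L = (0, 1); any affine frame gives the same invariant.
1. E lies on line LR with LE:ER = 2:5 ⇒ E = (0, 5/7)
2. M lies on line XL with XM:ML = 2:1 ⇒ M = (1/3, 2/3)
3. S is the midpoint of ER ⇒ S = (0, 5/14)
2·[XMS] = 3/7, 2·[MLS] = 3/14
[XMS]:[MLS] = 3/7:3/14 = 2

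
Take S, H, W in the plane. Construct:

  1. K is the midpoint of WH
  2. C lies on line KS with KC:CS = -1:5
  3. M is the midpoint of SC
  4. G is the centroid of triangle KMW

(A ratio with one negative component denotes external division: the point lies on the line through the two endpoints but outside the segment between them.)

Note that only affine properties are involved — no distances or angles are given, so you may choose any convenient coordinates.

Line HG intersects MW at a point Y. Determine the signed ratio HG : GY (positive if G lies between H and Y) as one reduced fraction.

Set S = (0, 0), H = (1, 0), W = (0, 1); any affine frame gives the same invariant.
1. K is the midpoint of WH ⇒ K = (1/2, 1/2)
2. C lies on line KS with KC:CS = -1:5 ⇒ C = (5/8, 5/8)
3. M is the midpoint of SC ⇒ M = (5/16, 5/16)
4. G is the centroid of triangle KMW ⇒ G = (13/48, 29/48)
line HG meets MW at Y = (1/8, 29/40)
G = H + t·(Y−H) with t = 5/6, so HG:GY = 5/6:1/6

HG:GY = 5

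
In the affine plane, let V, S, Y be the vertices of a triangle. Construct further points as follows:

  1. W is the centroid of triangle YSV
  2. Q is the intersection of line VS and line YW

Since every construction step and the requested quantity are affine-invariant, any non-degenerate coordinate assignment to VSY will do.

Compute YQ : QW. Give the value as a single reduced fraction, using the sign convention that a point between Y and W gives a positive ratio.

Choose coordinates V = (0, 0), S = (1, 0), Y = (0, 1).
1. W is the centroid of triangle YSV ⇒ W = (1/3, 1/3)
2. Q is the intersection of line VS and line YW ⇒ Q = (1/2, 0)
Q = Y + t·(W−Y) with t = 3/2, so YQ:QW = t:(1−t) = 3/2:-1/2

YQ:QW = -3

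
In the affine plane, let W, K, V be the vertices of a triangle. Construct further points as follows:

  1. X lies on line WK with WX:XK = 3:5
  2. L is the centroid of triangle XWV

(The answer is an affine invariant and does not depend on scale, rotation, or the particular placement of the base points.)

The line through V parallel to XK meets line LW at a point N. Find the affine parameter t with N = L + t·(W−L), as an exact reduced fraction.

t = -2

Set W = (0, 0), K = (1, 0), V = (0, 1); any affine frame gives the same invariant.
1. X lies on line WK with WX:XK = 3:5 ⇒ X = (3/8, 0)
2. L is the centroid of triangle XWV ⇒ L = (1/8, 1/3)
through V parallel to XK: direction (5/8, 0); meets LW at N = (3/8, 1)
N = L + t·(W−L) with t = -2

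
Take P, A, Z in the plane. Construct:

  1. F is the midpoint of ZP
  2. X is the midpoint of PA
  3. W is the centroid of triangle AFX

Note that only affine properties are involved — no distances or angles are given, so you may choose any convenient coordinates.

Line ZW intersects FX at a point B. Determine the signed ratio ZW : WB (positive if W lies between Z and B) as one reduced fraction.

ZW:WB = 2

Work in coordinates with P = (0, 0), A = (1, 0), Z = (0, 1).
1. F is the midpoint of ZP ⇒ F = (0, 1/2)
2. X is the midpoint of PA ⇒ X = (1/2, 0)
3. W is the centroid of triangle AFX ⇒ W = (1/2, 1/6)
line ZW meets FX at B = (3/4, -1/4)
W = Z + t·(B−Z) with t = 2/3, so ZW:WB = 2/3:1/3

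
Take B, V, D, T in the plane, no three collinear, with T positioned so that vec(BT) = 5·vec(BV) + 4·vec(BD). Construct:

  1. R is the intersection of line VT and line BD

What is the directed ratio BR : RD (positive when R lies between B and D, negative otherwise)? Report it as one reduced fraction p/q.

Set B = (0, 0), V = (1, 0), D = (0, 1), T = (5, 4); any affine frame gives the same invariant.
1. R is the intersection of line VT and line BD ⇒ R = (0, -1)
R = B + t·(D−B) with t = -1, so BR:RD = t:(1−t) = -1:2

BR:RD = -1/2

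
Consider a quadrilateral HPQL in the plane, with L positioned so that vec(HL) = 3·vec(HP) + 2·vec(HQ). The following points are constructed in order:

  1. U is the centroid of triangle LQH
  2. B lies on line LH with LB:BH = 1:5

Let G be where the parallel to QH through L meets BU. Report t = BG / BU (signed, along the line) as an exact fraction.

t = -1/3

Assign H = (0, 0), P = (1, 0), Q = (0, 1), L = (3, 2) — the answer is frame-independent, so this choice is without loss of generality.
1. U is the centroid of triangle LQH ⇒ U = (1, 1)
2. B lies on line LH with LB:BH = 1:5 ⇒ B = (5/2, 5/3)
through L parallel to QH: direction (0, -1); meets BU at G = (3, 17/9)
G = B + t·(U−B) with t = -1/3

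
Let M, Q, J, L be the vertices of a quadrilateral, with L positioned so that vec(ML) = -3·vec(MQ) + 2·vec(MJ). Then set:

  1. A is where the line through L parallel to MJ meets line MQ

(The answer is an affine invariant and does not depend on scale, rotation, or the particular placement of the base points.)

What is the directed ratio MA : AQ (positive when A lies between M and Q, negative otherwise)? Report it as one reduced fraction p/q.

Work in coordinates with M = (0, 0), Q = (1, 0), J = (0, 1), L = (-3, 2).
1. A is where the line through L parallel to MJ meets line MQ ⇒ A = (-3, 0)
A = M + t·(Q−M) with t = -3, so MA:AQ = t:(1−t) = -3:4

MA:AQ = -3/4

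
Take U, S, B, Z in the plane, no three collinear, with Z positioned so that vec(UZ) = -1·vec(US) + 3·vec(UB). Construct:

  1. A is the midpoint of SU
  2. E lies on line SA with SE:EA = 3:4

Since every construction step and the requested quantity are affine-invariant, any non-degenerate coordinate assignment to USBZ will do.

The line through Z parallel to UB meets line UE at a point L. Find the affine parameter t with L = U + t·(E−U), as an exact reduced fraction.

Work in coordinates with U = (0, 0), S = (1, 0), B = (0, 1), Z = (-1, 3).
1. A is the midpoint of SU ⇒ A = (1/2, 0)
2. E lies on line SA with SE:EA = 3:4 ⇒ E = (11/14, 0)
through Z parallel to UB: direction (0, 1); meets UE at L = (-1, 0)
L = U + t·(E−U) with t = -14/11

t = -14/11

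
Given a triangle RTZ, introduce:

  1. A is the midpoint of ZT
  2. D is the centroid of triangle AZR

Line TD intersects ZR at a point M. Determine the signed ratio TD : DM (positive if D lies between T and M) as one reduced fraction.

TD:DM = 5

Work in coordinates with R = (0, 0), T = (1, 0), Z = (0, 1).
1. A is the midpoint of ZT ⇒ A = (1/2, 1/2)
2. D is the centroid of triangle AZR ⇒ D = (1/6, 1/2)
line TD meets ZR at M = (0, 3/5)
D = T + t·(M−T) with t = 5/6, so TD:DM = 5/6:1/6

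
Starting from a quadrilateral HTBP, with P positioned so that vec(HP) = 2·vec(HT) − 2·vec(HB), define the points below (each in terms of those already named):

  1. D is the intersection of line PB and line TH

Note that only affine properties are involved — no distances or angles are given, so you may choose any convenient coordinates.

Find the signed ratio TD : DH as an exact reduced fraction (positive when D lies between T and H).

Work in coordinates with H = (0, 0), T = (1, 0), B = (0, 1), P = (2, -2).
1. D is the intersection of line PB and line TH ⇒ D = (2/3, 0)
D = T + t·(H−T) with t = 1/3, so TD:DH = t:(1−t) = 1/3:2/3

TD:DH = 1/2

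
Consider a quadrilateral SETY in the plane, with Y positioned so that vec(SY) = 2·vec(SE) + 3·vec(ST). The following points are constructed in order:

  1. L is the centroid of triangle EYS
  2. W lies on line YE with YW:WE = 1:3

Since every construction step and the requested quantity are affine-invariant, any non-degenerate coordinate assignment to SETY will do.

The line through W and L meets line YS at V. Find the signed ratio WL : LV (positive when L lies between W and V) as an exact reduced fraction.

Choose coordinates S = (0, 0), E = (1, 0), T = (0, 1), Y = (2, 3).
1. L is the centroid of triangle EYS ⇒ L = (1, 1)
2. W lies on line YE with YW:WE = 1:3 ⇒ W = (7/4, 9/4)
line WL meets YS at V = (4, 6)
L = W + t·(V−W) with t = -1/3, so WL:LV = -1/3:4/3

WL:LV = -1/4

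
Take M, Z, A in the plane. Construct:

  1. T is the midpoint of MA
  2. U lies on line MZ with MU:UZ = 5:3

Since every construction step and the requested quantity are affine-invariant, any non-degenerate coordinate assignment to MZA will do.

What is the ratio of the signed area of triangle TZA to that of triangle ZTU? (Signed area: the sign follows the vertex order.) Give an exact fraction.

[TZA]:[ZTU] = 8/3

Work in coordinates with M = (0, 0), Z = (1, 0), A = (0, 1).
1. T is the midpoint of MA ⇒ T = (0, 1/2)
2. U lies on line MZ with MU:UZ = 5:3 ⇒ U = (5/8, 0)
2·[TZA] = 1/2, 2·[ZTU] = 3/16
[TZA]:[ZTU] = 1/2:3/16 = 8/3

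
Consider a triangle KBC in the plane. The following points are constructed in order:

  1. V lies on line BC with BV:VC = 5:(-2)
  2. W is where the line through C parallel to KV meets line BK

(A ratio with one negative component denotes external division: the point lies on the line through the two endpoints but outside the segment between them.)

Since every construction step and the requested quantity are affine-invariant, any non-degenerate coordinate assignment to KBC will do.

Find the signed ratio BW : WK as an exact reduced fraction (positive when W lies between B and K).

Work in coordinates with K = (0, 0), B = (1, 0), C = (0, 1).
1. V lies on line BC with BV:VC = 5:(-2) ⇒ V = (-2/3, 5/3)
2. W is where the line through C parallel to KV meets line BK ⇒ W = (2/5, 0)
W = B + t·(K−B) with t = 3/5, so BW:WK = t:(1−t) = 3/5:2/5

BW:WK = 3/2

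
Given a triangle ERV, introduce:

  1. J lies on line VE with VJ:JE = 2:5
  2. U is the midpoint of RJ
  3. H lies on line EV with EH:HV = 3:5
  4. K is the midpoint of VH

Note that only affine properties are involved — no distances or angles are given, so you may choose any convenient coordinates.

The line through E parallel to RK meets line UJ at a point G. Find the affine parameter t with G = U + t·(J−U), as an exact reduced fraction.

t = -157/3

Work in coordinates with E = (0, 0), R = (1, 0), V = (0, 1).
1. J lies on line VE with VJ:JE = 2:5 ⇒ J = (0, 5/7)
2. U is the midpoint of RJ ⇒ U = (1/2, 5/14)
3. H lies on line EV with EH:HV = 3:5 ⇒ H = (0, 3/8)
4. K is the midpoint of VH ⇒ K = (0, 11/16)
through E parallel to RK: direction (-1, 11/16); meets UJ at G = (80/3, -55/3)
G = U + t·(J−U) with t = -157/3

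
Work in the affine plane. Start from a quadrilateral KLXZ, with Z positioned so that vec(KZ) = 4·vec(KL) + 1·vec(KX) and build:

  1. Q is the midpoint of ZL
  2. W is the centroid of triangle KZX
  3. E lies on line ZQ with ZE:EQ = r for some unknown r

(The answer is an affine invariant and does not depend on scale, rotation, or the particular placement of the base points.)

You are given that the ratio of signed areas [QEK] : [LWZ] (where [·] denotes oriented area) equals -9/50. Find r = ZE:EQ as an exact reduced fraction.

r = 2/3

Choose coordinates K = (0, 0), L = (1, 0), X = (0, 1), Z = (4, 1).
1. Q is the midpoint of ZL ⇒ Q = (5/2, 1/2)
2. W is the centroid of triangle KZX ⇒ W = (4/3, 2/3)
3. With ZE:EQ = r, write λ = r/(r+1) so E = Z + λ·(Q−Z); E is affine-linear in λ
Every point depending on E is an affine combination of E and λ-independent points, so each such coordinate is linear in λ; the λ² term in each signed area is a multiple of (Q−Z)×(Q−Z) = 0, so 2·[QEK] and 2·[LWZ] are each linear in λ. Evaluating at λ=0 and λ=1:
  2·[QEK] = -1/2·λ + 1/2,   2·[LWZ] = -5/3
So [QEK]:[LWZ] = (-1/2·λ + 1/2) / (-5/3). Setting this equal to -9/50:
  -1/2·λ + 1/2 = -9/50·(-5/3)  ⇒  λ = 2/5
Then r = λ/(1−λ) = (2/5)/(3/5) = 2/3. Check: with r = 2/3, E = (17/5, 4/5) and [QEK]:[LWZ] = -9/50 as required.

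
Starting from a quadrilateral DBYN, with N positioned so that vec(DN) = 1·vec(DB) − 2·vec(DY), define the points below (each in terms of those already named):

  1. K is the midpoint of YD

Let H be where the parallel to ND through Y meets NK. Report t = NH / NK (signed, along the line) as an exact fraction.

t = 2

Choose coordinates D = (0, 0), B = (1, 0), Y = (0, 1), N = (1, -2).
1. K is the midpoint of YD ⇒ K = (0, 1/2)
through Y parallel to ND: direction (-1, 2); meets NK at H = (-1, 3)
H = N + t·(K−N) with t = 2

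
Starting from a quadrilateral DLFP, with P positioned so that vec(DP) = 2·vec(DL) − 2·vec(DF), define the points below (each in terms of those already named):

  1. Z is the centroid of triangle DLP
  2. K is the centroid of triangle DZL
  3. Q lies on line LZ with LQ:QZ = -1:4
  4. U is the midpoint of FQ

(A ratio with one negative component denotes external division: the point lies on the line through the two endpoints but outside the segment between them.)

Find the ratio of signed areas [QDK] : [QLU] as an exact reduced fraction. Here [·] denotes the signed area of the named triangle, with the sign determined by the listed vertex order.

[QDK]:[QLU] = -10/3

Work in coordinates with D = (0, 0), L = (1, 0), F = (0, 1), P = (2, -2).
1. Z is the centroid of triangle DLP ⇒ Z = (1, -2/3)
2. K is the centroid of triangle DZL ⇒ K = (2/3, -2/9)
3. Q lies on line LZ with LQ:QZ = -1:4 ⇒ Q = (1, 2/9)
4. U is the midpoint of FQ ⇒ U = (1/2, 11/18)
2·[QDK] = 10/27, 2·[QLU] = -1/9
[QDK]:[QLU] = 10/27:-1/9 = -10/3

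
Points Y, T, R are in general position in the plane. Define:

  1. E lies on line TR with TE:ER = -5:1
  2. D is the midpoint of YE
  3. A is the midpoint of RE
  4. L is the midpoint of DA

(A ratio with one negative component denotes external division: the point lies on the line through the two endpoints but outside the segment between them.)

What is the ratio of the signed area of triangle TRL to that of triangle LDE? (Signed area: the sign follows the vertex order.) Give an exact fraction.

Set Y = (0, 0), T = (1, 0), R = (0, 1); any affine frame gives the same invariant.
1. E lies on line TR with TE:ER = -5:1 ⇒ E = (-1/4, 5/4)
2. D is the midpoint of YE ⇒ D = (-1/8, 5/8)
3. A is the midpoint of RE ⇒ A = (-1/8, 9/8)
4. L is the midpoint of DA ⇒ L = (-1/8, 7/8)
2·[TRL] = 1/4, 2·[LDE] = -1/32
[TRL]:[LDE] = 1/4:-1/32 = -8

[TRL]:[LDE] = -8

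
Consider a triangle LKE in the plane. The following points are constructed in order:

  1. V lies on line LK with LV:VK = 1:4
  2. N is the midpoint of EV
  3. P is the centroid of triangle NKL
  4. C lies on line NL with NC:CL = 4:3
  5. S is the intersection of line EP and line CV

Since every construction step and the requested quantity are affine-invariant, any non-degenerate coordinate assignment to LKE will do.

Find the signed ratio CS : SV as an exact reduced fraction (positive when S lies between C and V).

Assign L = (0, 0), K = (1, 0), E = (0, 1) — the answer is frame-independent, so this choice is without loss of generality.
1. V lies on line LK with LV:VK = 1:4 ⇒ V = (1/5, 0)
2. N is the midpoint of EV ⇒ N = (1/10, 1/2)
3. P is the centroid of triangle NKL ⇒ P = (11/30, 1/6)
4. C lies on line NL with NC:CL = 4:3 ⇒ C = (3/70, 3/14)
5. S is the intersection of line EP and line CV ⇒ S = (4/5, -9/11)
S = C + t·(V−C) with t = 53/11, so CS:SV = t:(1−t) = 53/11:-42/11

CS:SV = -53/42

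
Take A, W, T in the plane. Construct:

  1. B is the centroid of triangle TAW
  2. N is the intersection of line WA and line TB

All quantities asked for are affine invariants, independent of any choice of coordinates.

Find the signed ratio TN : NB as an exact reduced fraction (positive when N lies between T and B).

TN:NB = -3

Work in coordinates with A = (0, 0), W = (1, 0), T = (0, 1).
1. B is the centroid of triangle TAW ⇒ B = (1/3, 1/3)
2. N is the intersection of line WA and line TB ⇒ N = (1/2, 0)
N = T + t·(B−T) with t = 3/2, so TN:NB = t:(1−t) = 3/2:-1/2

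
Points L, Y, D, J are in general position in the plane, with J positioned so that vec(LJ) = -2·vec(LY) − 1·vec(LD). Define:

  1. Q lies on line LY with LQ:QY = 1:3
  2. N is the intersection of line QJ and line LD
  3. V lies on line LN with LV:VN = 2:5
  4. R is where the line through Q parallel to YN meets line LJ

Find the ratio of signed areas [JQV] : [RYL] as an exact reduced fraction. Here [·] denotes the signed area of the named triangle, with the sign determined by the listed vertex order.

[JQV]:[RYL] = 5

Assign L = (0, 0), Y = (1, 0), D = (0, 1), J = (-2, -1) — the answer is frame-independent, so this choice is without loss of generality.
1. Q lies on line LY with LQ:QY = 1:3 ⇒ Q = (1/4, 0)
2. N is the intersection of line QJ and line LD ⇒ N = (0, -1/9)
3. V lies on line LN with LV:VN = 2:5 ⇒ V = (0, -2/63)
4. R is where the line through Q parallel to YN meets line LJ ⇒ R = (-1/14, -1/28)
2·[JQV] = 5/28, 2·[RYL] = 1/28
[JQV]:[RYL] = 5/28:1/28 = 5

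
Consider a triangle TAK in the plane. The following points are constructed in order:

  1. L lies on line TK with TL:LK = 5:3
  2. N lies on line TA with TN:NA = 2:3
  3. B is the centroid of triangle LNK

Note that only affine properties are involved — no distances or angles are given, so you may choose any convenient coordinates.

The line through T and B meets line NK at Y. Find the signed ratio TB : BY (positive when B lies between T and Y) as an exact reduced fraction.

Assign T = (0, 0), A = (1, 0), K = (0, 1) — the answer is frame-independent, so this choice is without loss of generality.
1. L lies on line TK with TL:LK = 5:3 ⇒ L = (0, 5/8)
2. N lies on line TA with TN:NA = 2:3 ⇒ N = (2/5, 0)
3. B is the centroid of triangle LNK ⇒ B = (2/15, 13/24)
line TB meets NK at Y = (16/105, 13/21)
B = T + t·(Y−T) with t = 7/8, so TB:BY = 7/8:1/8

TB:BY = 7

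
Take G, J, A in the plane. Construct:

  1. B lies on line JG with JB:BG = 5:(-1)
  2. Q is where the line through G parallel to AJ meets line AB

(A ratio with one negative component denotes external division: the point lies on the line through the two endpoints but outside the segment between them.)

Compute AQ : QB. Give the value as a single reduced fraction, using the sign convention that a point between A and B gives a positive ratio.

Set G = (0, 0), J = (1, 0), A = (0, 1); any affine frame gives the same invariant.
1. B lies on line JG with JB:BG = 5:(-1) ⇒ B = (-1/4, 0)
2. Q is where the line through G parallel to AJ meets line AB ⇒ Q = (-1/5, 1/5)
Q = A + t·(B−A) with t = 4/5, so AQ:QB = t:(1−t) = 4/5:1/5

AQ:QB = 4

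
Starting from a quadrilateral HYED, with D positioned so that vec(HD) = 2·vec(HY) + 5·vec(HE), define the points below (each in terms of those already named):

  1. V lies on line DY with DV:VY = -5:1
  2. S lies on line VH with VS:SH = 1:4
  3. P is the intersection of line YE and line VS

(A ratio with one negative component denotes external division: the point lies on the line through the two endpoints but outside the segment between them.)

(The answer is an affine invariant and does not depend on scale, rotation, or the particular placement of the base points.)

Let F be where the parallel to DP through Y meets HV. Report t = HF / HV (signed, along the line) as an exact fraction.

Work in coordinates with H = (0, 0), Y = (1, 0), E = (0, 1), D = (2, 5).
1. V lies on line DY with DV:VY = -5:1 ⇒ V = (3/4, -5/4)
2. S lies on line VH with VS:SH = 1:4 ⇒ S = (3/5, -1)
3. P is the intersection of line YE and line VS ⇒ P = (-3/2, 5/2)
through Y parallel to DP: direction (-7/2, -5/2); meets HV at F = (3/10, -1/2)
F = H + t·(V−H) with t = 2/5

t = 2/5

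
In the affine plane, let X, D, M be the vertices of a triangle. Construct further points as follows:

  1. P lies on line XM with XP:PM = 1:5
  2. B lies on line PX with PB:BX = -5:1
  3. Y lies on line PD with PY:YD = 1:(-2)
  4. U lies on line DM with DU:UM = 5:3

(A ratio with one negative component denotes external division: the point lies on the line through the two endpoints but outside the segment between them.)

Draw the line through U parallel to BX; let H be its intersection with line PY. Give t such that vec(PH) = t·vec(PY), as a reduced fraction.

Assign X = (0, 0), D = (1, 0), M = (0, 1) — the answer is frame-independent, so this choice is without loss of generality.
1. P lies on line XM with XP:PM = 1:5 ⇒ P = (0, 1/6)
2. B lies on line PX with PB:BX = -5:1 ⇒ B = (0, -1/24)
3. Y lies on line PD with PY:YD = 1:(-2) ⇒ Y = (-1, 1/3)
4. U lies on line DM with DU:UM = 5:3 ⇒ U = (3/8, 5/8)
through U parallel to BX: direction (0, 1/24); meets PY at H = (3/8, 5/48)
H = P + t·(Y−P) with t = -3/8

t = -3/8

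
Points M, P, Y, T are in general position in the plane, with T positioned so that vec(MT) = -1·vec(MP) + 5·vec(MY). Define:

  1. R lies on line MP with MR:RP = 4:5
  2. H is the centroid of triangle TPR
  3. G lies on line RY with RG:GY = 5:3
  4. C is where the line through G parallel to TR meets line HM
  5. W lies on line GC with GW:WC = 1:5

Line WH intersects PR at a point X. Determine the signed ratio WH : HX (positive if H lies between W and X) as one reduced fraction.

WH:HX = -81/136

Work in coordinates with M = (0, 0), P = (1, 0), Y = (0, 1), T = (-1, 5).
1. R lies on line MP with MR:RP = 4:5 ⇒ R = (4/9, 0)
2. H is the centroid of triangle TPR ⇒ H = (4/27, 5/3)
3. G lies on line RY with RG:GY = 5:3 ⇒ G = (1/6, 5/8)
4. C is where the line through G parallel to TR meets line HM ⇒ C = (25/306, 125/136)
5. W lies on line GC with GW:WC = 1:5 ⇒ W = (70/459, 275/408)
line WH meets PR at X = (340/2187, 0)
H = W + t·(X−W) with t = -81/55, so WH:HX = -81/55:136/55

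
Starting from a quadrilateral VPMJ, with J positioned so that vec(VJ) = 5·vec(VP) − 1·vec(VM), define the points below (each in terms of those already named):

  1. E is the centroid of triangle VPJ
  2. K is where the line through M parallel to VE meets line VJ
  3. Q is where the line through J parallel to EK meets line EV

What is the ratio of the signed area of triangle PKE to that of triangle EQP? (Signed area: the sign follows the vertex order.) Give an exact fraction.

[PKE]:[EQP] = -78/7

Assign V = (0, 0), P = (1, 0), M = (0, 1), J = (5, -1) — the answer is frame-independent, so this choice is without loss of generality.
1. E is the centroid of triangle VPJ ⇒ E = (2, -1/3)
2. K is where the line through M parallel to VE meets line VJ ⇒ K = (-30, 6)
3. Q is where the line through J parallel to EK meets line EV ⇒ Q = (-1/3, 1/18)
2·[PKE] = 13/3, 2·[EQP] = -7/18
[PKE]:[EQP] = 13/3:-7/18 = -78/7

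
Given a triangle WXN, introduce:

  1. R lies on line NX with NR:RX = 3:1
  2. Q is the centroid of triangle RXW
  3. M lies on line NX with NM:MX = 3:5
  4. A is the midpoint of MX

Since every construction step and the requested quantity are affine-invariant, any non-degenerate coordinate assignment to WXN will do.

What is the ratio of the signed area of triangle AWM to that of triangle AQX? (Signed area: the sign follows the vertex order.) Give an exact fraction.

Assign W = (0, 0), X = (1, 0), N = (0, 1) — the answer is frame-independent, so this choice is without loss of generality.
1. R lies on line NX with NR:RX = 3:1 ⇒ R = (3/4, 1/4)
2. Q is the centroid of triangle RXW ⇒ Q = (7/12, 1/12)
3. M lies on line NX with NM:MX = 3:5 ⇒ M = (3/8, 5/8)
4. A is the midpoint of MX ⇒ A = (11/16, 5/16)
2·[AWM] = -5/16, 2·[AQX] = 5/48
[AWM]:[AQX] = -5/16:5/48 = -3

[AWM]:[AQX] = -3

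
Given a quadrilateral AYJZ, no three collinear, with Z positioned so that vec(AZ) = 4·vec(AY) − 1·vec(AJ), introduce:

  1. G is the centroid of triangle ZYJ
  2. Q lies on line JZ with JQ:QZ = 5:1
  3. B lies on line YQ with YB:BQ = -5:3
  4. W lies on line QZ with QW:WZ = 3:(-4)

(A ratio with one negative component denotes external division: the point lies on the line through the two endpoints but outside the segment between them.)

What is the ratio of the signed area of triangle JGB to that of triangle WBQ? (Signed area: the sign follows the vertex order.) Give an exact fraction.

[JGB]:[WBQ] = -43/27

Work in coordinates with A = (0, 0), Y = (1, 0), J = (0, 1), Z = (4, -1).
1. G is the centroid of triangle ZYJ ⇒ G = (5/3, 0)
2. Q lies on line JZ with JQ:QZ = 5:1 ⇒ Q = (10/3, -2/3)
3. B lies on line YQ with YB:BQ = -5:3 ⇒ B = (41/6, -5/3)
4. W lies on line QZ with QW:WZ = 3:(-4) ⇒ W = (4/3, 1/3)
2·[JGB] = 43/18, 2·[WBQ] = -3/2
[JGB]:[WBQ] = 43/18:-3/2 = -43/27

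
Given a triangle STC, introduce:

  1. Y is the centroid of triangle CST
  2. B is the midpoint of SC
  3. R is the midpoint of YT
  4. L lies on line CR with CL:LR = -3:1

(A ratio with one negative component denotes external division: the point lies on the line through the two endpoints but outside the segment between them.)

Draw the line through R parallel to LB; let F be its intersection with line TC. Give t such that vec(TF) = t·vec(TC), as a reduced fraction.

Work in coordinates with S = (0, 0), T = (1, 0), C = (0, 1).
1. Y is the centroid of triangle CST ⇒ Y = (1/3, 1/3)
2. B is the midpoint of SC ⇒ B = (0, 1/2)
3. R is the midpoint of YT ⇒ R = (2/3, 1/6)
4. L lies on line CR with CL:LR = -3:1 ⇒ L = (1, -1/4)
through R parallel to LB: direction (-1, 3/4); meets TC at F = (4/3, -1/3)
F = T + t·(C−T) with t = -1/3

t = -1/3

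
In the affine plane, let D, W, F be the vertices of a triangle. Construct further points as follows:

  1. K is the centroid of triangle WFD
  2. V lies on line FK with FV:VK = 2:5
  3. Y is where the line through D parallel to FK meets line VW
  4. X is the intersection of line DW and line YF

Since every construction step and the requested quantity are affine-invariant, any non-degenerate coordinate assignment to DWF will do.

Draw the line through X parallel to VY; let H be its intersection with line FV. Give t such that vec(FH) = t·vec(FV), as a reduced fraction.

Assign D = (0, 0), W = (1, 0), F = (0, 1) — the answer is frame-independent, so this choice is without loss of generality.
1. K is the centroid of triangle WFD ⇒ K = (1/3, 1/3)
2. V lies on line FK with FV:VK = 2:5 ⇒ V = (2/21, 17/21)
3. Y is where the line through D parallel to FK meets line VW ⇒ Y = (-17/21, 34/21)
4. X is the intersection of line DW and line YF ⇒ X = (17/13, 0)
through X parallel to VY: direction (-19/21, 17/21); meets FV at H = (-2/13, 17/13)
H = F + t·(V−F) with t = -21/13

t = -21/13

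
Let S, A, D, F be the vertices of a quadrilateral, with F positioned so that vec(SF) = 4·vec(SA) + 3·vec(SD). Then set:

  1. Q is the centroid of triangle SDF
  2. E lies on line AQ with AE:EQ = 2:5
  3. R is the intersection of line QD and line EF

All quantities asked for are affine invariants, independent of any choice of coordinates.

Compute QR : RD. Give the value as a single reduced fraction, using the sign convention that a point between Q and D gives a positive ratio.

QR:RD = -45/98

Work in coordinates with S = (0, 0), A = (1, 0), D = (0, 1), F = (4, 3).
1. Q is the centroid of triangle SDF ⇒ Q = (4/3, 4/3)
2. E lies on line AQ with AE:EQ = 2:5 ⇒ E = (23/21, 8/21)
3. R is the intersection of line QD and line EF ⇒ R = (392/159, 257/159)
R = Q + t·(D−Q) with t = -45/53, so QR:RD = t:(1−t) = -45/53:98/53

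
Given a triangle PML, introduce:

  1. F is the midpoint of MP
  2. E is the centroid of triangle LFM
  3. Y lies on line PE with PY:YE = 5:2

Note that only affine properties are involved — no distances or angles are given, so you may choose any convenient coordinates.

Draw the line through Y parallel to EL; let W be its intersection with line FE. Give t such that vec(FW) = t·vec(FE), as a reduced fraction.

Choose coordinates P = (0, 0), M = (1, 0), L = (0, 1).
1. F is the midpoint of MP ⇒ F = (1/2, 0)
2. E is the centroid of triangle LFM ⇒ E = (1/2, 1/3)
3. Y lies on line PE with PY:YE = 5:2 ⇒ Y = (5/14, 5/21)
through Y parallel to EL: direction (-1/2, 2/3); meets FE at W = (1/2, 1/21)
W = F + t·(E−F) with t = 1/7

t = 1/7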